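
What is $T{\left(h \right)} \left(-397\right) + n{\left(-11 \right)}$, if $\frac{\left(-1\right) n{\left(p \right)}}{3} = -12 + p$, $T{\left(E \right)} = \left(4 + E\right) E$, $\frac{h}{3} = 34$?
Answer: $-4292295$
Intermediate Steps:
$h = 102$ ($h = 3 \cdot 34 = 102$)
$T{\left(E \right)} = E \left(4 + E\right)$
$n{\left(p \right)} = 36 - 3 p$ ($n{\left(p \right)} = - 3 \left(-12 + p\right) = 36 - 3 p$)
$T{\left(h \right)} \left(-397\right) + n{\left(-11 \right)} = 102 \left(4 + 102\right) \left(-397\right) + \left(36 - -33\right) = 102 \cdot 106 \left(-397\right) + \left(36 + 33\right) = 10812 \left(-397\right) + 69 = -4292364 + 69 = -4292295$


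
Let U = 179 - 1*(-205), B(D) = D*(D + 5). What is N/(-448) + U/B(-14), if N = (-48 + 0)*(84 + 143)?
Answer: 2299/84 ≈ 27.369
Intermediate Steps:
B(D) = D*(5 + D)
U = 384 (U = 179 + 205 = 384)
N = -10896 (N = -48*227 = -10896)
N/(-448) + U/B(-14) = -10896/(-448) + 384/((-14*(5 - 14))) = -10896*(-1/448) + 384/((-14*(-9))) = 681/28 + 384/126 = 681/28 + 384*(1/126) = 681/28 + 64/21 = 2299/84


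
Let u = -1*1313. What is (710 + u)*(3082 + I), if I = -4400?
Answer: 794754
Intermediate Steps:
u = -1313
(710 + u)*(3082 + I) = (710 - 1313)*(3082 - 4400) = -603*(-1318) = 794754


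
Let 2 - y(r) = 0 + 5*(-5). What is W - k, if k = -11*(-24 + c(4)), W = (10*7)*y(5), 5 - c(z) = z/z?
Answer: 1670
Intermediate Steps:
c(z) = 4 (c(z) = 5 - z/z = 5 - 1*1 = 5 - 1 = 4)
y(r) = 27 (y(r) = 2 - (0 + 5*(-5)) = 2 - (0 - 25) = 2 - 1*(-25) = 2 + 25 = 27)
W = 1890 (W = (10*7)*27 = 70*27 = 1890)
k = 220 (k = -11*(-24 + 4) = -11*(-20) = 220)
W - k = 1890 - 1*220 = 1890 - 220 = 1670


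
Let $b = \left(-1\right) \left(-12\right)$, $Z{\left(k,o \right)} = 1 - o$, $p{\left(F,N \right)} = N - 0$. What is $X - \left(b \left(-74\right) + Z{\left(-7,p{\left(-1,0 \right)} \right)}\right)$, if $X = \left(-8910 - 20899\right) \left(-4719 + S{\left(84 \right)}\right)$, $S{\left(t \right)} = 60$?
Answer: $138881018$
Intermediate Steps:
$p{\left(F,N \right)} = N$ ($p{\left(F,N \right)} = N + 0 = N$)
$b = 12$
$X = 138880131$ ($X = \left(-8910 - 20899\right) \left(-4719 + 60\right) = \left(-29809\right) \left(-4659\right) = 138880131$)
$X - \left(b \left(-74\right) + Z{\left(-7,p{\left(-1,0 \right)} \right)}\right) = 138880131 - \left(12 \left(-74\right) + \left(1 - 0\right)\right) = 138880131 - \left(-888 + \left(1 + 0\right)\right) = 138880131 - \left(-888 + 1\right) = 138880131 - -887 = 138880131 + 887 = 138881018$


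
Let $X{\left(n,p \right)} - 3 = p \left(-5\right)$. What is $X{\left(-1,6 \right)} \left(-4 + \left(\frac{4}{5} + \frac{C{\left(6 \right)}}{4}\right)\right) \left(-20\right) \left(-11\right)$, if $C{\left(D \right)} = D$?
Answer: $10098$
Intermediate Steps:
$X{\left(n,p \right)} = 3 - 5 p$ ($X{\left(n,p \right)} = 3 + p \left(-5\right) = 3 - 5 p$)
$X{\left(-1,6 \right)} \left(-4 + \left(\frac{4}{5} + \frac{C{\left(6 \right)}}{4}\right)\right) \left(-20\right) \left(-11\right) = \left(3 - 30\right) \left(-4 + \left(\frac{4}{5} + \frac{6}{4}\right)\right) \left(-20\right) \left(-11\right) = \left(3 - 30\right) \left(-4 + \left(4 \cdot \frac{1}{5} + 6 \cdot \frac{1}{4}\right)\right) \left(-20\right) \left(-11\right) = - 27 \left(-4 + \left(\frac{4}{5} + \frac{3}{2}\right)\right) \left(-20\right) \left(-11\right) = - 27 \left(-4 + \frac{23}{10}\right) \left(-20\right) \left(-11\right) = \left(-27\right) \left(- \frac{17}{10}\right) \left(-20\right) \left(-11\right) = \frac{459}{10} \left(-20\right) \left(-11\right) = \left(-918\right) \left(-11\right) = 10098$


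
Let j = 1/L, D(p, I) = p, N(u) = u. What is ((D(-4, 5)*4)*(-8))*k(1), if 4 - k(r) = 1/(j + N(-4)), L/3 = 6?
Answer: 38656/71 ≈ 544.45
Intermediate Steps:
L = 18 (L = 3*6 = 18)
j = 1/18 ≈ 0.055556
k(r) = 302/71 (k(r) = 4 - 1/(1/18 - 4) = 4 - 1/(-71/18) = 4 - 1*(-18/71) = 4 + 18/71 = 302/71)
((D(-4, 5)*4)*(-8))*k(1) = (-4*4*(-8))*(302/71) = -16*(-8)*(302/71) = 128*(302/71) = 38656/71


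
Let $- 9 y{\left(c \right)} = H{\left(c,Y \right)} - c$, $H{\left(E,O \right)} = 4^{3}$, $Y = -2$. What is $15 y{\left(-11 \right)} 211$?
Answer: $-26375$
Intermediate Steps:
$H{\left(E,O \right)} = 64$
$y{\left(c \right)} = - \frac{64}{9} + \frac{c}{9}$ ($y{\left(c \right)} = - \frac{64 - c}{9} = - \frac{64}{9} + \frac{c}{9}$)
$15 y{\left(-11 \right)} 211 = 15 \left(- \frac{64}{9} + \frac{1}{9} \left(-11\right)\right) 211 = 15 \left(- \frac{64}{9} - \frac{11}{9}\right) 211 = 15 \left(- \frac{25}{3}\right) 211 = \left(-125\right) 211 = -26375$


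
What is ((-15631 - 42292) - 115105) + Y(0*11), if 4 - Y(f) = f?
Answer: -173024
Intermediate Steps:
Y(f) = 4 - f
((-15631 - 42292) - 115105) + Y(0*11) = ((-15631 - 42292) - 115105) + (4 - 0*11) = (-57923 - 115105) + (4 - 1*0) = -173028 + (4 + 0) = -173028 + 4 = -173024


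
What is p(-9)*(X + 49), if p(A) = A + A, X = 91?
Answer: -2520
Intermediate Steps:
p(A) = 2*A
p(-9)*(X + 49) = (2*(-9))*(91 + 49) = -18*140 = -2520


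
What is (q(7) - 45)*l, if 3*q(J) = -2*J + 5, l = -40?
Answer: 1920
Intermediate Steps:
q(J) = 5/3 - 2*J/3 (q(J) = (-2*J + 5)/3 = (5 - 2*J)/3 = 5/3 - 2*J/3)
(q(7) - 45)*l = ((5/3 - ⅔*7) - 45)*(-40) = ((5/3 - 14/3) - 45)*(-40) = (-3 - 45)*(-40) = -48*(-40) = 1920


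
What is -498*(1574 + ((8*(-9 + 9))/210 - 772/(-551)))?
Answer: -432286908/551 ≈ -7.8455e+5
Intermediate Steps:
-498*(1574 + ((8*(-9 + 9))/210 - 772/(-551))) = -498*(1574 + ((8*0)*(1/210) - 772*(-1/551))) = -498*(1574 + (0*(1/210) + 772/551)) = -498*(1574 + (0 + 772/551)) = -498*(1574 + 772/551) = -498*868046/551 = -432286908/551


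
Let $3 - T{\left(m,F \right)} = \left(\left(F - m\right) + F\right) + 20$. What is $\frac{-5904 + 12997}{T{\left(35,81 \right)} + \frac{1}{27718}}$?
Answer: $- \frac{4795214}{97351} \approx -49.257$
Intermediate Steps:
$T{\left(m,F \right)} = -17 + m - 2 F$ ($T{\left(m,F \right)} = 3 - \left(\left(\left(F - m\right) + F\right) + 20\right) = 3 - \left(\left(- m + 2 F\right) + 20\right) = 3 - \left(20 - m + 2 F\right) = -17 + m - 2 F$)
$\frac{-5904 + 12997}{T{\left(35,81 \right)} + \frac{1}{27718}} = \frac{-5904 + 12997}{\left(-17 + 35 - 162\right) + \frac{1}{27718}} = \frac{7093}{\left(-17 + 35 - 162\right) + \frac{1}{27718}} = \frac{7093}{-144 + \frac{1}{27718}} = \frac{7093}{- \frac{3991391}{27718}} = 7093 \left(- \frac{27718}{3991391}\right) = - \frac{4795214}{97351}$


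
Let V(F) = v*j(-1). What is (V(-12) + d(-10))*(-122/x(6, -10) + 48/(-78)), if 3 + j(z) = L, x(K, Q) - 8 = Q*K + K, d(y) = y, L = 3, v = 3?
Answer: -6090/299 ≈ -20.368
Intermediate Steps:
x(K, Q) = 8 + K + K*Q (x(K, Q) = 8 + (Q*K + K) = 8 + (K*Q + K) = 8 + (K + K*Q) = 8 + K + K*Q)
j(z) = 0 (j(z) = -3 + 3 = 0)
V(F) = 0 (V(F) = 3*0 = 0)
(V(-12) + d(-10))*(-122/x(6, -10) + 48/(-78)) = (0 - 10)*(-122/(8 + 6 + 6*(-10)) + 48/(-78)) = -10*(-122/(8 + 6 - 60) + 48*(-1/78)) = -10*(-122/(-46) - 8/13) = -10*(-122*(-1/46) - 8/13) = -10*(61/23 - 8/13) = -10*609/299 = -6090/299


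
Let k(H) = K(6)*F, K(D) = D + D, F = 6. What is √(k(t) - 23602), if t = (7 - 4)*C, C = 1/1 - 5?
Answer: I*√23530 ≈ 153.4*I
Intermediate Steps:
C = -4 (C = 1 - 5 = -4)
K(D) = 2*D
t = -12 (t = (7 - 4)*(-4) = 3*(-4) = -12)
k(H) = 72 (k(H) = (2*6)*6 = 12*6 = 72)
√(k(t) - 23602) = √(72 - 23602) = √(-23530) = I*√23530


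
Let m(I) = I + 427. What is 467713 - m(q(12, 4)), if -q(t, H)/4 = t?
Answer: 467334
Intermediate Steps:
q(t, H) = -4*t
m(I) = 427 + I
467713 - m(q(12, 4)) = 467713 - (427 - 4*12) = 467713 - (427 - 48) = 467713 - 1*379 = 467713 - 379 = 467334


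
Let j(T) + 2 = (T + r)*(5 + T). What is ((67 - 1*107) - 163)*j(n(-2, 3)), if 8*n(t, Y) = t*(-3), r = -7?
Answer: 123221/16 ≈ 7701.3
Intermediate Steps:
n(t, Y) = -3*t/8 (n(t, Y) = (t*(-3))/8 = (-3*t)/8 = -3*t/8)
j(T) = -2 + (-7 + T)*(5 + T) (j(T) = -2 + (T - 7)*(5 + T) = -2 + (-7 + T)*(5 + T))
((67 - 1*107) - 163)*j(n(-2, 3)) = ((67 - 1*107) - 163)*(-37 + (-3/8*(-2))² - (-3)*(-2)/4) = ((67 - 107) - 163)*(-37 + (¾)² - 2*¾) = (-40 - 163)*(-37 + 9/16 - 3/2) = -203*(-607/16) = 123221/16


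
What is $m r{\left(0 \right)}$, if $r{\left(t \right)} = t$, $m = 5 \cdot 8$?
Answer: $0$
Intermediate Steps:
$m = 40$
$m r{\left(0 \right)} = 40 \cdot 0 = 0$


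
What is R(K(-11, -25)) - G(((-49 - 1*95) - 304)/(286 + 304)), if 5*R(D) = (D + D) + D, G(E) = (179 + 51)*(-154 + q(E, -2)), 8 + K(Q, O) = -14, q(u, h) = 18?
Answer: 156334/5 ≈ 31267.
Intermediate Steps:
K(Q, O) = -22 (K(Q, O) = -8 - 14 = -22)
G(E) = -31280 (G(E) = (179 + 51)*(-154 + 18) = 230*(-136) = -31280)
R(D) = 3*D/5 (R(D) = ((D + D) + D)/5 = (2*D + D)/5 = (3*D)/5 = 3*D/5)
R(K(-11, -25)) - G(((-49 - 1*95) - 304)/(286 + 304)) = (3/5)*(-22) - 1*(-31280) = -66/5 + 31280 = 156334/5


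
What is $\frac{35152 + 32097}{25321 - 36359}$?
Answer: $- \frac{67249}{11038} \approx -6.0925$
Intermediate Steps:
$\frac{35152 + 32097}{25321 - 36359} = \frac{67249}{-11038} = 67249 \left(- \frac{1}{11038}\right) = - \frac{67249}{11038}$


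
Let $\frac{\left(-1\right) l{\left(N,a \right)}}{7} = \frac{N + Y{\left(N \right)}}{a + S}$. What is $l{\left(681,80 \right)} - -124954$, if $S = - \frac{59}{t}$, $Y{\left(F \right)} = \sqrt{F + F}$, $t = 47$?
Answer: $\frac{462230705}{3701} - \frac{329 \sqrt{1362}}{3701} \approx 1.2489 \cdot 10^{5}$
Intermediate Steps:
$Y{\left(F \right)} = \sqrt{2} \sqrt{F}$ ($Y{\left(F \right)} = \sqrt{2 F} = \sqrt{2} \sqrt{F}$)
$S = - \frac{59}{47} \approx -1.2553$
$l{\left(N,a \right)} = - \frac{7 \left(N + \sqrt{2} \sqrt{N}\right)}{- \frac{59}{47} + a}$ ($l{\left(N,a \right)} = - 7 \frac{N + \sqrt{2} \sqrt{N}}{a - \frac{59}{47}} = - 7 \frac{N + \sqrt{2} \sqrt{N}}{- \frac{59}{47} + a} = - \frac{7 \left(N + \sqrt{2} \sqrt{N}\right)}{- \frac{59}{47} + a}$)
$l{\left(681,80 \right)} - -124954 = \frac{329 \left(\left(-1\right) 681 - \sqrt{2} \sqrt{681}\right)}{-59 + 47 \cdot 80} - -124954 = \frac{329 \left(-681 - \sqrt{1362}\right)}{-59 + 3760} + 124954 = \frac{329 \left(-681 - \sqrt{1362}\right)}{3701} + 124954 = 329 \cdot \frac{1}{3701} \left(-681 - \sqrt{1362}\right) + 124954 = \left(- \frac{224049}{3701} - \frac{329 \sqrt{1362}}{3701}\right) + 124954 = \frac{462230705}{3701} - \frac{329 \sqrt{1362}}{3701}$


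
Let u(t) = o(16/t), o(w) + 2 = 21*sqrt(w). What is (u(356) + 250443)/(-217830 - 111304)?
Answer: -250441/329134 - 21*sqrt(89)/14646463 ≈ -0.76092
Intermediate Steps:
o(w) = -2 + 21*sqrt(w)
u(t) = -2 + 84*sqrt(1/t) (u(t) = -2 + 21*sqrt(16/t) = -2 + 21*(4*sqrt(1/t)) = -2 + 84*sqrt(1/t))
(u(356) + 250443)/(-217830 - 111304) = ((-2 + 84*sqrt(1/356)) + 250443)/(-217830 - 111304) = ((-2 + 84*sqrt(1/356)) + 250443)/(-329134) = ((-2 + 84*(sqrt(89)/178)) + 250443)*(-1/329134) = ((-2 + 42*sqrt(89)/89) + 250443)*(-1/329134) = (250441 + 42*sqrt(89)/89)*(-1/329134) = -250441/329134 - 21*sqrt(89)/14646463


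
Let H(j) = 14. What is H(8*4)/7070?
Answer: 1/505 ≈ 0.0019802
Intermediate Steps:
H(8*4)/7070 = 14/7070 = 14*(1/7070) = 1/505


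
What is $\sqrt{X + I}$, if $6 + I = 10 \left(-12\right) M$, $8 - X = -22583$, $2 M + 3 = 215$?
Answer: $\sqrt{9865} \approx 99.323$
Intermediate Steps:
$M = 106$ ($M = - \frac{3}{2} + \frac{1}{2} \cdot 215 = - \frac{3}{2} + \frac{215}{2} = 106$)
$X = 22591$ ($X = 8 - -22583 = 8 + 22583 = 22591$)
$I = -12726$ ($I = -6 + 10 \left(-12\right) 106 = -6 - 12720 = -12726$)
$\sqrt{X + I} = \sqrt{22591 - 12726} = \sqrt{9865}$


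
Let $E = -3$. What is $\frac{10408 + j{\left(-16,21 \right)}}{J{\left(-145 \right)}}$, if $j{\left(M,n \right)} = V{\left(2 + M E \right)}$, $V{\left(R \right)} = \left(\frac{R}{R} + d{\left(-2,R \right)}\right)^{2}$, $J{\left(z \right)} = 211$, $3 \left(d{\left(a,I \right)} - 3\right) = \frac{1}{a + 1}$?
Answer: $\frac{93793}{1899} \approx 49.391$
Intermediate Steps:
$d{\left(a,I \right)} = 3 + \frac{1}{3 \left(1 + a\right)}$ ($d{\left(a,I \right)} = 3 + \frac{1}{3 \left(a + 1\right)} = 3 + \frac{1}{3 \left(1 + a\right)}$)
$V{\left(R \right)} = \frac{121}{9}$ ($V{\left(R \right)} = \left(\frac{R}{R} + \frac{10 + 9 \left(-2\right)}{3 \left(1 - 2\right)}\right)^{2} = \left(1 + \frac{10 - 18}{3 \left(-1\right)}\right)^{2} = \left(1 + \frac{1}{3} \left(-1\right) \left(-8\right)\right)^{2} = \left(1 + \frac{8}{3}\right)^{2} = \left(\frac{11}{3}\right)^{2} = \frac{121}{9}$)
$j{\left(M,n \right)} = \frac{121}{9}$
$\frac{10408 + j{\left(-16,21 \right)}}{J{\left(-145 \right)}} = \frac{10408 + \frac{121}{9}}{211} = \frac{93793}{9} \cdot \frac{1}{211} = \frac{93793}{1899}$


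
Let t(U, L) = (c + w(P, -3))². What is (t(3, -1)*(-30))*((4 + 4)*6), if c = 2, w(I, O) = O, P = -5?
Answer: -1440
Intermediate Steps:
t(U, L) = 1 (t(U, L) = (2 - 3)² = (-1)² = 1)
(t(3, -1)*(-30))*((4 + 4)*6) = (1*(-30))*((4 + 4)*6) = -240*6 = -30*48 = -1440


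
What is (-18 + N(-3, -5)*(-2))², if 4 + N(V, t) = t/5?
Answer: 64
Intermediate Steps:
N(V, t) = -4 + t/5
(-18 + N(-3, -5)*(-2))² = (-18 + (-4 + (⅕)*(-5))*(-2))² = (-18 + (-4 - 1)*(-2))² = (-18 - 5*(-2))² = (-18 + 10)² = (-8)² = 64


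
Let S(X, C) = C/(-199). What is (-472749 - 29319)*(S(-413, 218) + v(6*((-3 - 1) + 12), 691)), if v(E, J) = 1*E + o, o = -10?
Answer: -3687187392/199 ≈ -1.8529e+7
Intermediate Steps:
S(X, C) = -C/199 (S(X, C) = C*(-1/199) = -C/199)
v(E, J) = -10 + E (v(E, J) = 1*E - 10 = E - 10 = -10 + E)
(-472749 - 29319)*(S(-413, 218) + v(6*((-3 - 1) + 12), 691)) = (-472749 - 29319)*(-1/199*218 + (-10 + 6*((-3 - 1) + 12))) = -502068*(-218/199 + (-10 + 6*(-4 + 12))) = -502068*(-218/199 + (-10 + 6*8)) = -502068*(-218/199 + (-10 + 48)) = -502068*(-218/199 + 38) = -502068*7344/199 = -3687187392/199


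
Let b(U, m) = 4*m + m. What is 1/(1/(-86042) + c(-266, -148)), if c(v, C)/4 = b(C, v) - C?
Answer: -86042/406806577 ≈ -0.00021151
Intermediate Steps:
b(U, m) = 5*m
c(v, C) = -4*C + 20*v (c(v, C) = 4*(5*v - C) = 4*(-C + 5*v) = -4*C + 20*v)
1/(1/(-86042) + c(-266, -148)) = 1/(1/(-86042) + (-4*(-148) + 20*(-266))) = 1/(-1/86042 + (592 - 5320)) = 1/(-1/86042 - 4728) = 1/(-406806577/86042) = -86042/406806577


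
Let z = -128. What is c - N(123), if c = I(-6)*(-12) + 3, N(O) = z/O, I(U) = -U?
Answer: -8359/123 ≈ -67.959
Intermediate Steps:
N(O) = -128/O
c = -69 (c = -1*(-6)*(-12) + 3 = 6*(-12) + 3 = -72 + 3 = -69)
c - N(123) = -69 - (-128)/123 = -69 - 1*(-128/123) = -69 + 128/123 = -8359/123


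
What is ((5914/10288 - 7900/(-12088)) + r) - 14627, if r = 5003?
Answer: -74793800689/7772584 ≈ -9622.8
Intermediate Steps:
((5914/10288 - 7900/(-12088)) + r) - 14627 = ((5914/10288 - 7900/(-12088)) + 5003) - 14627 = ((5914*(1/10288) - 7900*(-1/12088)) + 5003) - 14627 = ((2957/5144 + 1975/3022) + 5003) - 14627 = (9547727/7772584 + 5003) - 14627 = 38895785479/7772584 - 14627 = -74793800689/7772584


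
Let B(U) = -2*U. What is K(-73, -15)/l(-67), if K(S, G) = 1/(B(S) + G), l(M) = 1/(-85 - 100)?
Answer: -185/131 ≈ -1.4122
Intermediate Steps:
l(M) = -1/185 (l(M) = 1/(-185) = -1/185)
K(S, G) = 1/(G - 2*S) (K(S, G) = 1/(-2*S + G) = 1/(G - 2*S))
K(-73, -15)/l(-67) = 1/((-15 - 2*(-73))*(-1/185)) = -185/(-15 + 146) = -185/131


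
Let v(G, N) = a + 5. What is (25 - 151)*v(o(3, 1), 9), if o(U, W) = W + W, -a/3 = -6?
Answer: -2898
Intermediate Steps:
a = 18 (a = -3*(-6) = 18)
o(U, W) = 2*W
v(G, N) = 23 (v(G, N) = 18 + 5 = 23)
(25 - 151)*v(o(3, 1), 9) = (25 - 151)*23 = -126*23 = -2898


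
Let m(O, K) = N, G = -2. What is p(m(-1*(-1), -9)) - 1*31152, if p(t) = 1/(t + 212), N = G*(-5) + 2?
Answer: -6978047/224 ≈ -31152.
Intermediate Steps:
N = 12 (N = -2*(-5) + 2 = 10 + 2 = 12)
m(O, K) = 12
p(t) = 1/(212 + t)
p(m(-1*(-1), -9)) - 1*31152 = 1/(212 + 12) - 1*31152 = 1/224 - 31152 = -6978047/224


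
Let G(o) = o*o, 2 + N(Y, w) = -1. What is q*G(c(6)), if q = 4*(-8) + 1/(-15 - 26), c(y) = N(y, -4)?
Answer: -11817/41 ≈ -288.22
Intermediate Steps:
N(Y, w) = -3 (N(Y, w) = -2 - 1 = -3)
c(y) = -3
G(o) = o²
q = -1313/41 (q = -32 + 1/(-41) = -32 - 1/41 = -1313/41 ≈ -32.024)
q*G(c(6)) = -1313/41*(-3)² = -1313/41*9 = -11817/41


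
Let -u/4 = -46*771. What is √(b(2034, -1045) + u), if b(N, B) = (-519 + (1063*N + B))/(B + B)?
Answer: √153790132595/1045 ≈ 375.27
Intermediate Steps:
u = 141864 (u = -(-184)*771 = -4*(-35466) = 141864)
b(N, B) = (-519 + B + 1063*N)/(2*B) (b(N, B) = (-519 + (B + 1063*N))/((2*B)) = (-519 + B + 1063*N)*(1/(2*B)) = (-519 + B + 1063*N)/(2*B))
√(b(2034, -1045) + u) = √((½)*(-519 - 1045 + 1063*2034)/(-1045) + 141864) = √((½)*(-1/1045)*(-519 - 1045 + 2162142) + 141864) = √((½)*(-1/1045)*2160578 + 141864) = √(-1080289/1045 + 141864) = √(147167591/1045) = √153790132595/1045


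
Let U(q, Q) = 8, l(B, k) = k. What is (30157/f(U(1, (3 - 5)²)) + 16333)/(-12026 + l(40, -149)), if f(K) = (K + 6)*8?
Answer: -1859453/1363600 ≈ -1.3636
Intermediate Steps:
f(K) = 48 + 8*K (f(K) = (6 + K)*8 = 48 + 8*K)
(30157/f(U(1, (3 - 5)²)) + 16333)/(-12026 + l(40, -149)) = (30157/(48 + 8*8) + 16333)/(-12026 - 149) = (30157/(48 + 64) + 16333)/(-12175) = (30157/112 + 16333)*(-1/12175) = (1859453/112)*(-1/12175) = -1859453/1363600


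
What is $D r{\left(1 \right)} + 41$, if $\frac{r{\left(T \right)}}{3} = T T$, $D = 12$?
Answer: $77$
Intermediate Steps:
$r{\left(T \right)} = 3 T^{2}$ ($r{\left(T \right)} = 3 T T = 3 T^{2}$)
$D r{\left(1 \right)} + 41 = 12 \cdot 3 \cdot 1^{2} + 41 = 12 \cdot 3 \cdot 1 + 41 = 12 \cdot 3 + 41 = 36 + 41 = 77$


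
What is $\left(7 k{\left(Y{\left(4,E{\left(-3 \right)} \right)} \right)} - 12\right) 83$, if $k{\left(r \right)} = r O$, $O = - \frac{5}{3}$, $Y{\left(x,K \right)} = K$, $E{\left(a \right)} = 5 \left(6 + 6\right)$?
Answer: $-59096$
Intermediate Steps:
$E{\left(a \right)} = 60$ ($E{\left(a \right)} = 5 \cdot 12 = 60$)
$O = - \frac{5}{3}$ ($O = \left(-5\right) \frac{1}{3} = - \frac{5}{3} \approx -1.6667$)
$k{\left(r \right)} = - \frac{5 r}{3}$ ($k{\left(r \right)} = r \left(- \frac{5}{3}\right) = - \frac{5 r}{3}$)
$\left(7 k{\left(Y{\left(4,E{\left(-3 \right)} \right)} \right)} - 12\right) 83 = \left(7 \left(\left(- \frac{5}{3}\right) 60\right) - 12\right) 83 = \left(7 \left(-100\right) - 12\right) 83 = \left(-700 - 12\right) 83 = \left(-712\right) 83 = -59096$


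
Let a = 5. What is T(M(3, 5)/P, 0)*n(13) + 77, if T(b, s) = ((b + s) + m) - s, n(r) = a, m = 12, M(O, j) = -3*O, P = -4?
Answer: 593/4 ≈ 148.25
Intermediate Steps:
n(r) = 5
T(b, s) = 12 + b (T(b, s) = ((b + s) + 12) - s = (12 + b + s) - s = 12 + b)
T(M(3, 5)/P, 0)*n(13) + 77 = (12 - 3*3/(-4))*5 + 77 = (12 - 9*(-1/4))*5 + 77 = (12 + 9/4)*5 + 77 = (57/4)*5 + 77 = 285/4 + 77 = 593/4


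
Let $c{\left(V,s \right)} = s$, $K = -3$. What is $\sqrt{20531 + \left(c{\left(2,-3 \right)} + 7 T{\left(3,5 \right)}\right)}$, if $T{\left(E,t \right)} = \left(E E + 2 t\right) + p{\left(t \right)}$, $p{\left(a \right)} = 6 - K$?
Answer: $2 \sqrt{5181} \approx 143.96$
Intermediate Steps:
$p{\left(a \right)} = 9$ ($p{\left(a \right)} = 6 - -3 = 6 + 3 = 9$)
$T{\left(E,t \right)} = 9 + E^{2} + 2 t$ ($T{\left(E,t \right)} = \left(E E + 2 t\right) + 9 = \left(E^{2} + 2 t\right) + 9 = 9 + E^{2} + 2 t$)
$\sqrt{20531 + \left(c{\left(2,-3 \right)} + 7 T{\left(3,5 \right)}\right)} = \sqrt{20531 - \left(3 - 7 \left(9 + 3^{2} + 2 \cdot 5\right)\right)} = \sqrt{20531 - \left(3 - 7 \left(9 + 9 + 10\right)\right)} = \sqrt{20531 + \left(-3 + 7 \cdot 28\right)} = \sqrt{20531 + \left(-3 + 196\right)} = \sqrt{20531 + 193} = \sqrt{20724} = 2 \sqrt{5181}$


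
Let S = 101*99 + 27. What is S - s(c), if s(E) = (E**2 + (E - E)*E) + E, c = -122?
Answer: -4736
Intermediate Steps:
s(E) = E + E**2 (s(E) = (E**2 + 0*E) + E = (E**2 + 0) + E = E**2 + E = E + E**2)
S = 10026 (S = 9999 + 27 = 10026)
S - s(c) = 10026 - (-122)*(1 - 122) = 10026 - (-122)*(-121) = 10026 - 1*14762 = 10026 - 14762 = -4736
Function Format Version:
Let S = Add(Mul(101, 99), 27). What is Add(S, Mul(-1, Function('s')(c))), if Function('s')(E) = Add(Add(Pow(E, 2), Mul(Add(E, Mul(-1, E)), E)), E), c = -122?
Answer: -4736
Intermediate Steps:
Function('s')(E) = Add(E, Pow(E, 2)) (Function('s')(E) = Add(Add(Pow(E, 2), Mul(0, E)), E) = Add(Add(Pow(E, 2), 0), E) = Add(Pow(E, 2), E) = Add(E, Pow(E, 2)))
S = 10026 (S = Add(9999, 27) = 10026)
Add(S, Mul(-1, Function('s')(c))) = Add(10026, Mul(-1, Mul(-122, Add(1, -122)))) = Add(10026, Mul(-1, Mul(-122, -121))) = Add(10026, Mul(-1, 14762)) = Add(10026, -14762) = -4736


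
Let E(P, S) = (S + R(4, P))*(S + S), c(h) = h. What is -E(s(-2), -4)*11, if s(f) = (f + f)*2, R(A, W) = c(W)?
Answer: -1056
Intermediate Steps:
R(A, W) = W
s(f) = 4*f (s(f) = (2*f)*2 = 4*f)
E(P, S) = 2*S*(P + S) (E(P, S) = (S + P)*(S + S) = (P + S)*(2*S) = 2*S*(P + S))
-E(s(-2), -4)*11 = -2*(-4)*(4*(-2) - 4)*11 = -2*(-4)*(-8 - 4)*11 = -2*(-4)*(-12)*11 = -96*11 = -1*1056 = -1056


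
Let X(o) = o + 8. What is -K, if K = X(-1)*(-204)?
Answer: 1428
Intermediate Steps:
X(o) = 8 + o
K = -1428 (K = (8 - 1)*(-204) = 7*(-204) = -1428)
-K = -1*(-1428) = 1428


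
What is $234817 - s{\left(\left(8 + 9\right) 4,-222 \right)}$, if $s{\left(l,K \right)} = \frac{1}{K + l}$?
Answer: $\frac{36161819}{154} \approx 2.3482 \cdot 10^{5}$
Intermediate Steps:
$234817 - s{\left(\left(8 + 9\right) 4,-222 \right)} = 234817 - \frac{1}{-222 + \left(8 + 9\right) 4} = 234817 - \frac{1}{-222 + 17 \cdot 4} = 234817 - \frac{1}{-222 + 68} = 234817 - \frac{1}{-154} = 234817 - - \frac{1}{154} = 234817 + \frac{1}{154} = \frac{36161819}{154}$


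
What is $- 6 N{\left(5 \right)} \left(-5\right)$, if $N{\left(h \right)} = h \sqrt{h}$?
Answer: $150 \sqrt{5} \approx 335.41$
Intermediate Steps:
$N{\left(h \right)} = h^{\frac{3}{2}}$
$- 6 N{\left(5 \right)} \left(-5\right) = - 6 \cdot 5^{\frac{3}{2}} \left(-5\right) = - 6 \cdot 5 \sqrt{5} \left(-5\right) = - 30 \sqrt{5} \left(-5\right) = 150 \sqrt{5}$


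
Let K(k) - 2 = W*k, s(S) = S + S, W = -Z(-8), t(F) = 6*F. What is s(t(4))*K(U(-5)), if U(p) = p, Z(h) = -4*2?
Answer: -1824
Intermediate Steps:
Z(h) = -8
W = 8 (W = -1*(-8) = 8)
s(S) = 2*S
K(k) = 2 + 8*k
s(t(4))*K(U(-5)) = (2*(6*4))*(2 + 8*(-5)) = (2*24)*(2 - 40) = 48*(-38) = -1824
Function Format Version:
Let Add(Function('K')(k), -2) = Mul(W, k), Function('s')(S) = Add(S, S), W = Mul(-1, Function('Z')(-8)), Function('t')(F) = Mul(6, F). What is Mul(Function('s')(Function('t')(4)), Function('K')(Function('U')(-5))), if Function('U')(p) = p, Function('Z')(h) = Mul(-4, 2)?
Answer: -1824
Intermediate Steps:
Function('Z')(h) = -8
W = 8 (W = Mul(-1, -8) = 8)
Function('s')(S) = Mul(2, S)
Function('K')(k) = Add(2, Mul(8, k))
Mul(Function('s')(Function('t')(4)), Function('K')(Function('U')(-5))) = Mul(Mul(2, Mul(6, 4)), Add(2, Mul(8, -5))) = Mul(Mul(2, 24), Add(2, -40)) = Mul(48, -38) = -1824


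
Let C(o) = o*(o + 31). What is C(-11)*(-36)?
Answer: 7920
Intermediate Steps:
C(o) = o*(31 + o)
C(-11)*(-36) = -11*(31 - 11)*(-36) = -11*20*(-36) = -220*(-36) = 7920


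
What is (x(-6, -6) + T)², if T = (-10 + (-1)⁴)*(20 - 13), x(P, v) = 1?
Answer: 3844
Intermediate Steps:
T = -63 (T = (-10 + 1)*7 = -9*7 = -63)
(x(-6, -6) + T)² = (1 - 63)² = (-62)² = 3844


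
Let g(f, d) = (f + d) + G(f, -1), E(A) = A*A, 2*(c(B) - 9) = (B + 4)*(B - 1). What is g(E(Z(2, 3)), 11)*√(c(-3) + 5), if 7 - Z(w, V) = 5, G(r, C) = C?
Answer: 28*√3 ≈ 48.497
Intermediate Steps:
Z(w, V) = 2 (Z(w, V) = 7 - 1*5 = 7 - 5 = 2)
c(B) = 9 + (-1 + B)*(4 + B)/2 (c(B) = 9 + ((B + 4)*(B - 1))/2 = 9 + ((4 + B)*(-1 + B))/2 = 9 + ((-1 + B)*(4 + B))/2 = 9 + (-1 + B)*(4 + B)/2)
E(A) = A²
g(f, d) = -1 + d + f (g(f, d) = (f + d) - 1 = (d + f) - 1 = -1 + d + f)
g(E(Z(2, 3)), 11)*√(c(-3) + 5) = (-1 + 11 + 2²)*√((7 + (½)*(-3)² + (3/2)*(-3)) + 5) = (-1 + 11 + 4)*√((7 + (½)*9 - 9/2) + 5) = 14*√((7 + 9/2 - 9/2) + 5) = 14*√(7 + 5) = 14*√12 = 14*(2*√3) = 28*√3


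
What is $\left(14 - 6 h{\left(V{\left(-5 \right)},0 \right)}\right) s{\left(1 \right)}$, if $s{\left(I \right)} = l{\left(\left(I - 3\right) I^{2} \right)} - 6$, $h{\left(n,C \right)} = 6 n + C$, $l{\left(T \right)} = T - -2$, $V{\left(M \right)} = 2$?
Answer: $348$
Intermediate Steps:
$l{\left(T \right)} = 2 + T$ ($l{\left(T \right)} = T + 2 = 2 + T$)
$h{\left(n,C \right)} = C + 6 n$
$s{\left(I \right)} = -4 + I^{2} \left(-3 + I\right)$ ($s{\left(I \right)} = \left(2 + \left(I - 3\right) I^{2}\right) - 6 = \left(2 + \left(-3 + I\right) I^{2}\right) - 6 = \left(2 + I^{2} \left(-3 + I\right)\right) - 6 = -4 + I^{2} \left(-3 + I\right)$)
$\left(14 - 6 h{\left(V{\left(-5 \right)},0 \right)}\right) s{\left(1 \right)} = \left(14 - 6 \left(0 + 6 \cdot 2\right)\right) \left(-4 + 1^{2} \left(-3 + 1\right)\right) = \left(14 - 6 \left(0 + 12\right)\right) \left(-4 + 1 \left(-2\right)\right) = \left(14 - 72\right) \left(-4 - 2\right) = \left(14 - 72\right) \left(-6\right) = \left(-58\right) \left(-6\right) = 348$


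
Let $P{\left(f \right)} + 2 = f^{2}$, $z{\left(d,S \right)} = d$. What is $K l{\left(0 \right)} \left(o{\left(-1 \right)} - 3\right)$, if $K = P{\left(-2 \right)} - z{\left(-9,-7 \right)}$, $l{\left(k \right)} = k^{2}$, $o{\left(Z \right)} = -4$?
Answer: $0$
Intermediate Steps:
$P{\left(f \right)} = -2 + f^{2}$
$K = 11$ ($K = \left(-2 + \left(-2\right)^{2}\right) - -9 = \left(-2 + 4\right) + 9 = 2 + 9 = 11$)
$K l{\left(0 \right)} \left(o{\left(-1 \right)} - 3\right) = 11 \cdot 0^{2} \left(-4 - 3\right) = 11 \cdot 0 \left(-7\right) = 11 \cdot 0 = 0$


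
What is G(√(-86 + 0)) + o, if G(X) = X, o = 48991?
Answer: 48991 + I*√86 ≈ 48991.0 + 9.2736*I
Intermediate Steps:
G(√(-86 + 0)) + o = √(-86 + 0) + 48991 = √(-86) + 48991 = I*√86 + 48991 = 48991 + I*√86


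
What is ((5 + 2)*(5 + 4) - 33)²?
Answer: 900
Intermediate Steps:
((5 + 2)*(5 + 4) - 33)² = (7*9 - 33)² = (63 - 33)² = 30² = 900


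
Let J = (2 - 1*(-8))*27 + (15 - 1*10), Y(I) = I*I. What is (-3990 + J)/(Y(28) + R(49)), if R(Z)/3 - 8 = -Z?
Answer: -3715/661 ≈ -5.6203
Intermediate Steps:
R(Z) = 24 - 3*Z (R(Z) = 24 + 3*(-Z) = 24 - 3*Z)
Y(I) = I²
J = 275 (J = (2 + 8)*27 + (15 - 10) = 10*27 + 5 = 270 + 5 = 275)
(-3990 + J)/(Y(28) + R(49)) = (-3990 + 275)/(28² + (24 - 3*49)) = -3715/(784 + (24 - 147)) = -3715/(784 - 123) = -3715/661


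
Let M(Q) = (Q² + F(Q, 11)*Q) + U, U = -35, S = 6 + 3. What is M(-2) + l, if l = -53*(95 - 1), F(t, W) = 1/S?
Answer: -45119/9 ≈ -5013.2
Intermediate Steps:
S = 9
F(t, W) = ⅑ (F(t, W) = 1/9 = ⅑)
M(Q) = -35 + Q² + Q/9 (M(Q) = (Q² + Q/9) - 35 = -35 + Q² + Q/9)
l = -4982 (l = -53*94 = -4982)
M(-2) + l = (-35 + (-2)² + (⅑)*(-2)) - 4982 = (-35 + 4 - 2/9) - 4982 = -281/9 - 4982 = -45119/9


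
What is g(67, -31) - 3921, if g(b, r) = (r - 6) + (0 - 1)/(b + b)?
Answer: -530373/134 ≈ -3958.0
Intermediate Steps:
g(b, r) = -6 + r - 1/(2*b) (g(b, r) = (-6 + r) - 1/(2*b) = -6 + r - 1/(2*b))
g(67, -31) - 3921 = (-6 - 31 - 1/2/67) - 3921 = (-6 - 31 - 1/2*1/67) - 3921 = (-6 - 31 - 1/134) - 3921 = -4959/134 - 3921 = -530373/134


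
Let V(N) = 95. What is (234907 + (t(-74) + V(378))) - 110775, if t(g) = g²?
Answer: 129703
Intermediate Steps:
(234907 + (t(-74) + V(378))) - 110775 = (234907 + ((-74)² + 95)) - 110775 = (234907 + (5476 + 95)) - 110775 = (234907 + 5571) - 110775 = 240478 - 110775 = 129703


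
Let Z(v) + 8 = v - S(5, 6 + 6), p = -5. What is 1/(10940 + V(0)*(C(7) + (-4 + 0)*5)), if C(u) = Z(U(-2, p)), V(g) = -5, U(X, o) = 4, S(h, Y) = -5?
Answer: 1/11035 ≈ 9.0621e-5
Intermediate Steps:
Z(v) = -3 + v (Z(v) = -8 + (v - 1*(-5)) = -8 + (v + 5) = -8 + (5 + v) = -3 + v)
C(u) = 1 (C(u) = -3 + 4 = 1)
1/(10940 + V(0)*(C(7) + (-4 + 0)*5)) = 1/(10940 - 5*(1 + (-4 + 0)*5)) = 1/(10940 - 5*(1 - 4*5)) = 1/(10940 - 5*(1 - 20)) = 1/(10940 - 5*(-19)) = 1/(10940 + 95) = 1/11035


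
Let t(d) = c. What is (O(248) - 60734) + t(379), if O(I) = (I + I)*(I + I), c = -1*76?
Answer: 185206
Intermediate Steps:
c = -76
t(d) = -76
O(I) = 4*I² (O(I) = (2*I)*(2*I) = 4*I²)
(O(248) - 60734) + t(379) = (4*248² - 60734) - 76 = (4*61504 - 60734) - 76 = (246016 - 60734) - 76 = 185282 - 76 = 185206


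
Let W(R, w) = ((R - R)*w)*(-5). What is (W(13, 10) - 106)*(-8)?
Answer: 848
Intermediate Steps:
W(R, w) = 0 (W(R, w) = (0*w)*(-5) = 0*(-5) = 0)
(W(13, 10) - 106)*(-8) = (0 - 106)*(-8) = -106*(-8) = 848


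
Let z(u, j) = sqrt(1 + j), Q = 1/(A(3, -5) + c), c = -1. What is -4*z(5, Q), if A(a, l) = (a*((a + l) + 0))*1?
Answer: -4*sqrt(42)/7 ≈ -3.7033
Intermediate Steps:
A(a, l) = a*(a + l) (A(a, l) = (a*(a + l))*1 = a*(a + l))
Q = -1/7 (Q = 1/(3*(3 - 5) - 1) = 1/(3*(-2) - 1) = 1/(-6 - 1) = 1/(-7) = -1/7 ≈ -0.14286)
-4*z(5, Q) = -4*sqrt(1 - 1/7) = -4*sqrt(42)/7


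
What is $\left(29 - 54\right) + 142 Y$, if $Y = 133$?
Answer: $18861$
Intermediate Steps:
$\left(29 - 54\right) + 142 Y = \left(29 - 54\right) + 142 \cdot 133 = \left(29 - 54\right) + 18886 = -25 + 18886 = 18861$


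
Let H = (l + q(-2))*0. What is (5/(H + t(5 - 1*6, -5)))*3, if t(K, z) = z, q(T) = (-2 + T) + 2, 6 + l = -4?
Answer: -3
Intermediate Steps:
l = -10 (l = -6 - 4 = -10)
q(T) = T
H = 0 (H = (-10 - 2)*0 = -12*0 = 0)
(5/(H + t(5 - 1*6, -5)))*3 = (5/(0 - 5))*3 = (5/(-5))*3 = (5*(-1/5))*3 = -1*3 = -3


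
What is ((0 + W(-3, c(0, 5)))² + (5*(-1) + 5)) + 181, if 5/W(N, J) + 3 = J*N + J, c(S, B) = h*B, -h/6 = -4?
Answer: 10687894/59049 ≈ 181.00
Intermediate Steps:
h = 24 (h = -6*(-4) = 24)
c(S, B) = 24*B
W(N, J) = 5/(-3 + J + J*N) (W(N, J) = 5/(-3 + (J*N + J)) = 5/(-3 + (J + J*N)) = 5/(-3 + J + J*N))
((0 + W(-3, c(0, 5)))² + (5*(-1) + 5)) + 181 = ((0 + 5/(-3 + 24*5 + (24*5)*(-3)))² + (5*(-1) + 5)) + 181 = ((0 + 5/(-3 + 120 + 120*(-3)))² + (-5 + 5)) + 181 = ((0 + 5/(-3 + 120 - 360))² + 0) + 181 = ((0 + 5/(-243))² + 0) + 181 = ((0 + 5*(-1/243))² + 0) + 181 = ((0 - 5/243)² + 0) + 181 = ((-5/243)² + 0) + 181 = (25/59049 + 0) + 181 = 25/59049 + 181 = 10687894/59049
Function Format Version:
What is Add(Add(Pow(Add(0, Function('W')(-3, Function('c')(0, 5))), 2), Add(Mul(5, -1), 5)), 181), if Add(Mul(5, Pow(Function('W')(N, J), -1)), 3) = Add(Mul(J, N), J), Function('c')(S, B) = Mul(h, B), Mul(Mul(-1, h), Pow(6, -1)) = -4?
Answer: Rational(10687894, 59049) ≈ 181.00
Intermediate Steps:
h = 24 (h = Mul(-6, -4) = 24)
Function('c')(S, B) = Mul(24, B)
Function('W')(N, J) = Mul(5, Pow(Add(-3, J, Mul(J, N)), -1)) (Function('W')(N, J) = Mul(5, Pow(Add(-3, Add(Mul(J, N), J)), -1)) = Mul(5, Pow(Add(-3, Add(J, Mul(J, N))), -1)) = Mul(5, Pow(Add(-3, J, Mul(J, N)), -1)))
Add(Add(Pow(Add(0, Function('W')(-3, Function('c')(0, 5))), 2), Add(Mul(5, -1), 5)), 181) = Add(Add(Pow(Add(0, Mul(5, Pow(Add(-3, Mul(24, 5), Mul(Mul(24, 5), -3)), -1))), 2), Add(Mul(5, -1), 5)), 181) = Add(Add(Pow(Add(0, Mul(5, Pow(Add(-3, 120, Mul(120, -3)), -1))), 2), Add(-5, 5)), 181) = Add(Add(Pow(Add(0, Mul(5, Pow(Add(-3, 120, -360), -1))), 2), 0), 181) = Add(Add(Pow(Add(0, Mul(5, Pow(-243, -1))), 2), 0), 181) = Add(Add(Pow(Add(0, Mul(5, Rational(-1, 243))), 2), 0), 181) = Add(Add(Pow(Add(0, Rational(-5, 243)), 2), 0), 181) = Add(Add(Pow(Rational(-5, 243), 2), 0), 181) = Add(Add(Rational(25, 59049), 0), 181) = Add(Rational(25, 59049), 181) = Rational(10687894, 59049)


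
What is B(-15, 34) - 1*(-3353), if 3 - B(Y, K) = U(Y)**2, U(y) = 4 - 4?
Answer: 3356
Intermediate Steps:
U(y) = 0
B(Y, K) = 3 (B(Y, K) = 3 - 1*0**2 = 3 - 1*0 = 3 + 0 = 3)
B(-15, 34) - 1*(-3353) = 3 - 1*(-3353) = 3 + 3353 = 3356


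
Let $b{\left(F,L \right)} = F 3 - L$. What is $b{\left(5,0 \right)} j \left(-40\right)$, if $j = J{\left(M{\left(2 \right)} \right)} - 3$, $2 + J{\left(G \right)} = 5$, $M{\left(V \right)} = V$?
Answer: $0$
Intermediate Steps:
$J{\left(G \right)} = 3$ ($J{\left(G \right)} = -2 + 5 = 3$)
$j = 0$ ($j = 3 - 3 = 0$)
$b{\left(F,L \right)} = - L + 3 F$ ($b{\left(F,L \right)} = 3 F - L = - L + 3 F$)
$b{\left(5,0 \right)} j \left(-40\right) = \left(\left(-1\right) 0 + 3 \cdot 5\right) 0 \left(-40\right) = \left(0 + 15\right) 0 \left(-40\right) = 15 \cdot 0 \left(-40\right) = 0 \left(-40\right) = 0$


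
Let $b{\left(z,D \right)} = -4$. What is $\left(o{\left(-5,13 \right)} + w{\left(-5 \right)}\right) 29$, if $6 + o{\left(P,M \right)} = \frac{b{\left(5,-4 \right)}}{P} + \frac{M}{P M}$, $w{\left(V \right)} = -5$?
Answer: $- \frac{1508}{5} \approx -301.6$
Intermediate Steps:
$o{\left(P,M \right)} = -6 - \frac{3}{P}$ ($o{\left(P,M \right)} = -6 + \left(- \frac{4}{P} + \frac{M}{P M}\right) = -6 + \left(- \frac{4}{P} + \frac{M}{M P}\right) = -6 + \left(- \frac{4}{P} + M \frac{1}{M P}\right) = -6 + \left(- \frac{4}{P} + \frac{1}{P}\right) = -6 - \frac{3}{P}$)
$\left(o{\left(-5,13 \right)} + w{\left(-5 \right)}\right) 29 = \left(\left(-6 - \frac{3}{-5}\right) - 5\right) 29 = \left(\left(-6 - - \frac{3}{5}\right) - 5\right) 29 = \left(\left(-6 + \frac{3}{5}\right) - 5\right) 29 = \left(- \frac{27}{5} - 5\right) 29 = \left(- \frac{52}{5}\right) 29 = - \frac{1508}{5}$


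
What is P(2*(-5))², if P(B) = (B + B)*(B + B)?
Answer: 160000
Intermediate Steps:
P(B) = 4*B² (P(B) = (2*B)*(2*B) = 4*B²)
P(2*(-5))² = (4*(2*(-5))²)² = (4*(-10)²)² = (4*100)² = 400² = 160000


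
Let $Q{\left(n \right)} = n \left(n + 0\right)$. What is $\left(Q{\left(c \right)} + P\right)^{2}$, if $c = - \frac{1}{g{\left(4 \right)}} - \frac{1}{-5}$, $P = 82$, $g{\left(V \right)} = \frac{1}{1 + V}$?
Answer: $\frac{6895876}{625} \approx 11033.0$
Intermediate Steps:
$c = - \frac{24}{5}$ ($c = - \frac{1}{\frac{1}{1 + 4}} - \frac{1}{-5} = - \frac{1}{\frac{1}{5}} - - \frac{1}{5} = - \frac{1}{\frac{1}{5}} + \frac{1}{5} = \left(-1\right) 5 + \frac{1}{5} = -5 + \frac{1}{5} = - \frac{24}{5} \approx -4.8$)
$Q{\left(n \right)} = n^{2}$ ($Q{\left(n \right)} = n n = n^{2}$)
$\left(Q{\left(c \right)} + P\right)^{2} = \left(\left(- \frac{24}{5}\right)^{2} + 82\right)^{2} = \left(\frac{576}{25} + 82\right)^{2} = \left(\frac{2626}{25}\right)^{2} = \frac{6895876}{625}$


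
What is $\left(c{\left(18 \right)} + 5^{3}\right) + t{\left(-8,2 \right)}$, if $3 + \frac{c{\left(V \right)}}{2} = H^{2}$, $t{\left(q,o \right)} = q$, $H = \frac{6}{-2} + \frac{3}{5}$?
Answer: $\frac{3063}{25} \approx 122.52$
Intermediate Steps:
$H = - \frac{12}{5}$ ($H = 6 \left(- \frac{1}{2}\right) + 3 \cdot \frac{1}{5} = -3 + \frac{3}{5} = - \frac{12}{5} \approx -2.4$)
$c{\left(V \right)} = \frac{138}{25}$ ($c{\left(V \right)} = -6 + 2 \left(- \frac{12}{5}\right)^{2} = -6 + 2 \cdot \frac{144}{25} = -6 + \frac{288}{25} = \frac{138}{25}$)
$\left(c{\left(18 \right)} + 5^{3}\right) + t{\left(-8,2 \right)} = \left(\frac{138}{25} + 5^{3}\right) - 8 = \left(\frac{138}{25} + 125\right) - 8 = \frac{3263}{25} - 8 = \frac{3063}{25}$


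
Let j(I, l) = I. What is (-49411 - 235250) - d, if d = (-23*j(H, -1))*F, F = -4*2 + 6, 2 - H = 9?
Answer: -284339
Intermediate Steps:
H = -7 (H = 2 - 1*9 = 2 - 9 = -7)
F = -2 (F = -8 + 6 = -2)
d = -322 (d = -23*(-7)*(-2) = 161*(-2) = -322)
(-49411 - 235250) - d = (-49411 - 235250) - 1*(-322) = -284661 + 322 = -284339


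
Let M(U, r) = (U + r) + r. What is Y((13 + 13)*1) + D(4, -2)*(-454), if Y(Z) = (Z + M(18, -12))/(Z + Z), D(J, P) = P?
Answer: 11809/13 ≈ 908.38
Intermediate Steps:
M(U, r) = U + 2*r
Y(Z) = (-6 + Z)/(2*Z) (Y(Z) = (Z + (18 + 2*(-12)))/(Z + Z) = (Z + (18 - 24))/((2*Z)) = (Z - 6)*(1/(2*Z)) = (-6 + Z)*(1/(2*Z)) = (-6 + Z)/(2*Z))
Y((13 + 13)*1) + D(4, -2)*(-454) = (-6 + (13 + 13)*1)/(2*(((13 + 13)*1))) - 2*(-454) = (-6 + 26*1)/(2*((26*1))) + 908 = (1/2)*(-6 + 26)/26 + 908 = (1/2)*(1/26)*20 + 908 = 5/13 + 908 = 11809/13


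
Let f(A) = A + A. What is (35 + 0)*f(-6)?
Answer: -420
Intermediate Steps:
f(A) = 2*A
(35 + 0)*f(-6) = (35 + 0)*(2*(-6)) = 35*(-12) = -420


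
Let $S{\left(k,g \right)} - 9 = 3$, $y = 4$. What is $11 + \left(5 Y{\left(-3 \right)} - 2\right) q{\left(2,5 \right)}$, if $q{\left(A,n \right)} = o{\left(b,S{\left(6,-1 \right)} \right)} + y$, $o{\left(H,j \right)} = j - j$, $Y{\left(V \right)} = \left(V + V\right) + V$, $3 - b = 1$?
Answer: $-177$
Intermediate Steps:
$b = 2$ ($b = 3 - 1 = 2$)
$Y{\left(V \right)} = 3 V$ ($Y{\left(V \right)} = 2 V + V = 3 V$)
$S{\left(k,g \right)} = 12$ ($S{\left(k,g \right)} = 9 + 3 = 12$)
$o{\left(H,j \right)} = 0$
$q{\left(A,n \right)} = 4$ ($q{\left(A,n \right)} = 0 + 4 = 4$)
$11 + \left(5 Y{\left(-3 \right)} - 2\right) q{\left(2,5 \right)} = 11 + \left(5 \cdot 3 \left(-3\right) - 2\right) 4 = 11 + \left(5 \left(-9\right) - 2\right) 4 = 11 + \left(-45 - 2\right) 4 = 11 - 188 = -177$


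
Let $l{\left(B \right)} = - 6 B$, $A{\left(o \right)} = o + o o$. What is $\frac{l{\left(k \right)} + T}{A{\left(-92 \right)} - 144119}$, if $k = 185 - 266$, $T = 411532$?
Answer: $- \frac{412018}{135747} \approx -3.0352$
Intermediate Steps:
$A{\left(o \right)} = o + o^{2}$
$k = -81$
$\frac{l{\left(k \right)} + T}{A{\left(-92 \right)} - 144119} = \frac{\left(-6\right) \left(-81\right) + 411532}{- 92 \left(1 - 92\right) - 144119} = \frac{486 + 411532}{\left(-92\right) \left(-91\right) - 144119} = \frac{412018}{8372 - 144119} = \frac{412018}{-135747} = 412018 \left(- \frac{1}{135747}\right) = - \frac{412018}{135747}$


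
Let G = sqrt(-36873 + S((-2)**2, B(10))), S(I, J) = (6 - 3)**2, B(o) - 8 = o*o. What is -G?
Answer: -192*I ≈ -192.0*I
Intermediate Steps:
B(o) = 8 + o**2 (B(o) = 8 + o*o = 8 + o**2)
S(I, J) = 9 (S(I, J) = 3**2 = 9)
G = 192*I (G = sqrt(-36873 + 9) = sqrt(-36864) = 192*I ≈ 192.0*I)
-G = -192*I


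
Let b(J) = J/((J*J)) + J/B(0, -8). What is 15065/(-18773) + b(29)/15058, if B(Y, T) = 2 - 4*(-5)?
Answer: -144713314161/180352286092 ≈ -0.80239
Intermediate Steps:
B(Y, T) = 22 (B(Y, T) = 2 + 20 = 22)
b(J) = 1/J + J/22 (b(J) = J/((J*J)) + J/22 = J/(J**2) + J*(1/22) = J/J**2 + J/22 = 1/J + J/22)
15065/(-18773) + b(29)/15058 = 15065/(-18773) + (1/29 + (1/22)*29)/15058 = 15065*(-1/18773) + (1/29 + 29/22)*(1/15058) = -15065/18773 + (863/638)*(1/15058) = -15065/18773 + 863/9607004 = -144713314161/180352286092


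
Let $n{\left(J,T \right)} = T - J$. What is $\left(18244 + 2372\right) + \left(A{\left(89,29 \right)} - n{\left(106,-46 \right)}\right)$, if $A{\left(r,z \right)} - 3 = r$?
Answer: $20860$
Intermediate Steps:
$A{\left(r,z \right)} = 3 + r$
$\left(18244 + 2372\right) + \left(A{\left(89,29 \right)} - n{\left(106,-46 \right)}\right) = \left(18244 + 2372\right) + \left(\left(3 + 89\right) - \left(-46 - 106\right)\right) = 20616 + \left(92 - \left(-46 - 106\right)\right) = 20616 + \left(92 - -152\right) = 20616 + \left(92 + 152\right) = 20616 + 244 = 20860$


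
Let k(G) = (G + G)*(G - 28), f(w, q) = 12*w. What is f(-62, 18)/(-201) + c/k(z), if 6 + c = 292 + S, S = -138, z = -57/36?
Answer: 2386712/451915 ≈ 5.2813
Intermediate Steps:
z = -19/12 (z = -57*1/36 = -19/12 ≈ -1.5833)
c = 148 (c = -6 + (292 - 138) = -6 + 154 = 148)
k(G) = 2*G*(-28 + G) (k(G) = (2*G)*(-28 + G) = 2*G*(-28 + G))
f(-62, 18)/(-201) + c/k(z) = (12*(-62))/(-201) + 148/((2*(-19/12)*(-28 - 19/12))) = -744*(-1/201) + 148/((2*(-19/12)*(-355/12))) = 248/67 + 148/(6745/72) = 248/67 + 148*(72/6745) = 248/67 + 10656/6745 = 2386712/451915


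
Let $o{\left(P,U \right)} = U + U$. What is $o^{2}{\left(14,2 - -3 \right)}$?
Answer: $100$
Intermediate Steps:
$o{\left(P,U \right)} = 2 U$
$o^{2}{\left(14,2 - -3 \right)} = \left(2 \left(2 - -3\right)\right)^{2} = \left(2 \left(2 + 3\right)\right)^{2} = \left(2 \cdot 5\right)^{2} = 10^{2} = 100$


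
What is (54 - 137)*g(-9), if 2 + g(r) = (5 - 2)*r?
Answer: 2407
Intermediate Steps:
g(r) = -2 + 3*r (g(r) = -2 + (5 - 2)*r = -2 + 3*r)
(54 - 137)*g(-9) = (54 - 137)*(-2 + 3*(-9)) = -83*(-2 - 27) = -83*(-29) = 2407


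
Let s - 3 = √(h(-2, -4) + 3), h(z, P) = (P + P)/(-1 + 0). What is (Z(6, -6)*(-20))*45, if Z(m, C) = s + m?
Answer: -8100 - 900*√11 ≈ -11085.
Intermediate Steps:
h(z, P) = -2*P (h(z, P) = (2*P)/(-1) = (2*P)*(-1) = -2*P)
s = 3 + √11 (s = 3 + √(-2*(-4) + 3) = 3 + √(8 + 3) = 3 + √11 ≈ 6.3166)
Z(m, C) = 3 + m + √11 (Z(m, C) = (3 + √11) + m = 3 + m + √11)
(Z(6, -6)*(-20))*45 = ((3 + 6 + √11)*(-20))*45 = ((9 + √11)*(-20))*45 = (-180 - 20*√11)*45 = -8100 - 900*√11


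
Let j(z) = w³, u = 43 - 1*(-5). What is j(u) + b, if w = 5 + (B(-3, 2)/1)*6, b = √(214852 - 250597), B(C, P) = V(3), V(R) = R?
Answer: 12167 + I*√35745 ≈ 12167.0 + 189.06*I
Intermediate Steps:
B(C, P) = 3
b = I*√35745 (b = √(-35745) = I*√35745 ≈ 189.06*I)
w = 23 (w = 5 + (3/1)*6 = 5 + (3*1)*6 = 5 + 3*6 = 5 + 18 = 23)
u = 48 (u = 43 + 5 = 48)
j(z) = 12167 (j(z) = 23³ = 12167)
j(u) + b = 12167 + I*√35745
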